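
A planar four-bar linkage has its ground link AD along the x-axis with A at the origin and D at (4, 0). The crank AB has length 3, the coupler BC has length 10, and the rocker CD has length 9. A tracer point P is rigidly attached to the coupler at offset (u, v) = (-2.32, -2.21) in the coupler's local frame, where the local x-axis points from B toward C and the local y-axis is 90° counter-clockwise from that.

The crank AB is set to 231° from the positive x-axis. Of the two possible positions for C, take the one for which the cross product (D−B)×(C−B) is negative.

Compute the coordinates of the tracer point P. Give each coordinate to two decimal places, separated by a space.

A=(0,0), D=(4.00,0)
B = A + 3.00·(cos231°, sin231°) = (-1.8880, -2.3314)
|BD| = 6.3327
circle(B,10.00) ∩ circle(D,9.00): a=4.6665, h=8.8444
  candidates: C₊=(-0.8053,7.6098) cross=56.009; C₋=(5.7069,-8.8367) cross=-56.009
  mode - wants cross < 0 → take C=(5.7069,-8.8367) (cross=-56.009)
ex = (C−B)/|BC| = (0.7595,-0.6505); ey = (0.6505,0.7595)
P = B + -2.32·ex + -2.21·ey = (-5.0876,-2.5007)

-5.09 -2.50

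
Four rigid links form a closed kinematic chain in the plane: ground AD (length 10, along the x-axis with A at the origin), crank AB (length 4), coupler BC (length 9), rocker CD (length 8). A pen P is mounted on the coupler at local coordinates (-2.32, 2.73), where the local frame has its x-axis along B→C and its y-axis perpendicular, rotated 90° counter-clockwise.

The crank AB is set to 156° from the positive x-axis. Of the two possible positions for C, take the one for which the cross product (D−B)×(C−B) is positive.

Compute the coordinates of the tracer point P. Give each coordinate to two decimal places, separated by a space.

-6.96 3.02

A=(0,0), D=(10.00,0)
B = A + 4.00·(cos156°, sin156°) = (-3.6542, 1.6269)
|BD| = 13.7508
circle(B,9.00) ∩ circle(D,8.00): a=7.4935, h=4.9847
  candidates: C₊=(4.3765,5.6900) cross=68.543; C₋=(3.1969,-4.2093) cross=-68.543
  mode + wants cross > 0 → take C=(4.3765,5.6900) (cross=68.543)
ex = (C−B)/|BC| = (0.8923,0.4515); ey = (-0.4515,0.8923)
P = B + -2.32·ex + 2.73·ey = (-6.9568,3.0156)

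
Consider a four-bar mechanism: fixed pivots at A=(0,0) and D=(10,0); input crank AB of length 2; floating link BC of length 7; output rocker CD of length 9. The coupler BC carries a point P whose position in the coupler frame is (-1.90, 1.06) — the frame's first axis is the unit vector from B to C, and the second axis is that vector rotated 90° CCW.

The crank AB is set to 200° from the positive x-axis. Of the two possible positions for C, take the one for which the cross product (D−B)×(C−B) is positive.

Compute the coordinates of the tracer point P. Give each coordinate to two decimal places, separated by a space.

A=(0,0), D=(10.00,0)
B = A + 2.00·(cos200°, sin200°) = (-1.8794, -0.6840)
|BD| = 11.8991
circle(B,7.00) ∩ circle(D,9.00): a=4.6049, h=5.2721
  candidates: C₊=(2.4148,4.8441) cross=62.733; C₋=(3.0210,-5.6827) cross=-62.733
  mode + wants cross > 0 → take C=(2.4148,4.8441) (cross=62.733)
ex = (C−B)/|BC| = (0.6135,0.7897); ey = (-0.7897,0.6135)
P = B + -1.90·ex + 1.06·ey = (-3.8821,-1.5343)

-3.88 -1.53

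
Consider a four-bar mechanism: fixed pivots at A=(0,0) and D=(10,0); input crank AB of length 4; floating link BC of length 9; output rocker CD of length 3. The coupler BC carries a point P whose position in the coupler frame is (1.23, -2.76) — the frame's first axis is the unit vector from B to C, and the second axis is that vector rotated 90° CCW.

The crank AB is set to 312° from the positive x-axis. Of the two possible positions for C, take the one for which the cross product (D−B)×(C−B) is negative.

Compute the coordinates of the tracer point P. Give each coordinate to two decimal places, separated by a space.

4.05 -5.66

A=(0,0), D=(10.00,0)
B = A + 4.00·(cos312°, sin312°) = (2.6765, -2.9726)
|BD| = 7.9038
circle(B,9.00) ∩ circle(D,3.00): a=8.5067, h=2.9388
  candidates: C₊=(9.4534,2.9498) cross=23.228; C₋=(11.6639,-2.4963) cross=-23.228
  mode - wants cross < 0 → take C=(11.6639,-2.4963) (cross=-23.228)
ex = (C−B)/|BC| = (0.9986,0.0529); ey = (-0.0529,0.9986)
P = B + 1.23·ex + -2.76·ey = (4.0509,-5.6636)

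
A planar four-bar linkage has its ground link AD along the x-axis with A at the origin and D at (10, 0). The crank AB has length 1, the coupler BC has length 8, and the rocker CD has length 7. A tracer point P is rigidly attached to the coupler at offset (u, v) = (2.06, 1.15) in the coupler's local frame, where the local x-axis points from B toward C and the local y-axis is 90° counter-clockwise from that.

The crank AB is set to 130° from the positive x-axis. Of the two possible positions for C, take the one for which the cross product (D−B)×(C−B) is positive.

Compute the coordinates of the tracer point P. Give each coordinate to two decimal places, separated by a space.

0.31 2.92

A=(0,0), D=(10.00,0)
B = A + 1.00·(cos130°, sin130°) = (-0.6428, 0.7660)
|BD| = 10.6703
circle(B,8.00) ∩ circle(D,7.00): a=6.0380, h=5.2480
  candidates: C₊=(5.7564,5.5671) cross=55.998; C₋=(5.0029,-4.9019) cross=-55.998
  mode + wants cross > 0 → take C=(5.7564,5.5671) (cross=55.998)
ex = (C−B)/|BC| = (0.7999,0.6001); ey = (-0.6001,0.7999)
P = B + 2.06·ex + 1.15·ey = (0.3149,2.9222)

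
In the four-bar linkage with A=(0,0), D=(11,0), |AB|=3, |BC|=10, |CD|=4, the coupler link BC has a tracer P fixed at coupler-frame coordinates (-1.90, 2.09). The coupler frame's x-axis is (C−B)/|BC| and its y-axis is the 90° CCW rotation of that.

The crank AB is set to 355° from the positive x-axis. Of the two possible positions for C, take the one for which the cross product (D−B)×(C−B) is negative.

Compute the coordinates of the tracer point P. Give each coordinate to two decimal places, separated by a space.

A=(0,0), D=(11.00,0)
B = A + 3.00·(cos355°, sin355°) = (2.9886, -0.2615)
|BD| = 8.0157
circle(B,10.00) ∩ circle(D,4.00): a=9.2476, h=3.8056
  candidates: C₊=(12.1071,3.8437) cross=30.504; C₋=(12.3554,-3.7634) cross=-30.504
  mode - wants cross < 0 → take C=(12.3554,-3.7634) (cross=-30.504)
ex = (C−B)/|BC| = (0.9367,-0.3502); ey = (0.3502,0.9367)
P = B + -1.90·ex + 2.09·ey = (1.9408,2.3616)

1.94 2.36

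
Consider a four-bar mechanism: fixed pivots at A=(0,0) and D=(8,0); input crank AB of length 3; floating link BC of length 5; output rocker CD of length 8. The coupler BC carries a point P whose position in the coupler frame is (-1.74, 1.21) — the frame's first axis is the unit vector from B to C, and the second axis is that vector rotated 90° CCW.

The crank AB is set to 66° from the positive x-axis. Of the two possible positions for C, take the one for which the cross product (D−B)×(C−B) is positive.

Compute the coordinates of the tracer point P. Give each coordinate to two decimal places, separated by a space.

A=(0,0), D=(8.00,0)
B = A + 3.00·(cos66°, sin66°) = (1.2202, 2.7406)
|BD| = 7.3128
circle(B,5.00) ∩ circle(D,8.00): a=0.9898, h=4.9010
  candidates: C₊=(3.9747,6.9135) cross=35.840; C₋=(0.3011,-2.1742) cross=-35.840
  mode + wants cross > 0 → take C=(3.9747,6.9135) (cross=35.840)
ex = (C−B)/|BC| = (0.5509,0.8346); ey = (-0.8346,0.5509)
P = B + -1.74·ex + 1.21·ey = (-0.7482,1.9551)

-0.75 1.96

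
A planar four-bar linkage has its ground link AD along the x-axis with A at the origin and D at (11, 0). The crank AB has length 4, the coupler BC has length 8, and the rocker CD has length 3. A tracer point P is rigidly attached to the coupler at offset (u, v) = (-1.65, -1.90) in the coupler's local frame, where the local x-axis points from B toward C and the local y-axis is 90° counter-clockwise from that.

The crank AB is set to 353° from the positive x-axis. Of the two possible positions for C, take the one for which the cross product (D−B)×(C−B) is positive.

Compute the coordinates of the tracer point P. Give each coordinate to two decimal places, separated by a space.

A=(0,0), D=(11.00,0)
B = A + 4.00·(cos353°, sin353°) = (3.9702, -0.4875)
|BD| = 7.0467
circle(B,8.00) ∩ circle(D,3.00): a=7.4259, h=2.9759
  candidates: C₊=(11.1724,2.9950) cross=20.971; C₋=(11.5842,-2.9426) cross=-20.971
  mode + wants cross > 0 → take C=(11.1724,2.9950) (cross=20.971)
ex = (C−B)/|BC| = (0.9003,0.4353); ey = (-0.4353,0.9003)
P = B + -1.65·ex + -1.90·ey = (3.3118,-2.9163)

3.31 -2.92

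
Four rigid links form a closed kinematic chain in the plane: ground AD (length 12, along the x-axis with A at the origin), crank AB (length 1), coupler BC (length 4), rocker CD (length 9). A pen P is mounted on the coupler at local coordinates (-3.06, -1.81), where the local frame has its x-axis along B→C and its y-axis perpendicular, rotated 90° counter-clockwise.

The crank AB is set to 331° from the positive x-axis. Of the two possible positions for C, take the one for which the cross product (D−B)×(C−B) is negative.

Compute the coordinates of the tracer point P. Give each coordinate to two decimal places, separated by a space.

A=(0,0), D=(12.00,0)
B = A + 1.00·(cos331°, sin331°) = (0.8746, -0.4848)
|BD| = 11.1359
circle(B,4.00) ∩ circle(D,9.00): a=2.6495, h=2.9967
  candidates: C₊=(3.3911,2.6244) cross=33.371; C₋=(3.6521,-3.3633) cross=-33.371
  mode - wants cross < 0 → take C=(3.6521,-3.3633) (cross=-33.371)
ex = (C−B)/|BC| = (0.6944,-0.7196); ey = (0.7196,0.6944)
P = B + -3.06·ex + -1.81·ey = (-2.5526,0.4605)

-2.55 0.46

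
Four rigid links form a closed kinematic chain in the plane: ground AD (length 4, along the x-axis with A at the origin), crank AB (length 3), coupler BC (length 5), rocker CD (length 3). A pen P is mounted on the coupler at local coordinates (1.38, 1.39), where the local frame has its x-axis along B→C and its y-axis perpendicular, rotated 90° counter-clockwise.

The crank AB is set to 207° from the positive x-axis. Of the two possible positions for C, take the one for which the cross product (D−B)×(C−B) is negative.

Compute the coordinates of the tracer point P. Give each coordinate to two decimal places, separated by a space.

A=(0,0), D=(4.00,0)
B = A + 3.00·(cos207°, sin207°) = (-2.6730, -1.3620)
|BD| = 6.8106
circle(B,5.00) ∩ circle(D,3.00): a=4.5799, h=2.0060
  candidates: C₊=(1.4132,1.5194) cross=13.662; C₋=(2.2156,-2.4116) cross=-13.662
  mode - wants cross < 0 → take C=(2.2156,-2.4116) (cross=-13.662)
ex = (C−B)/|BC| = (0.9777,-0.2099); ey = (0.2099,0.9777)
P = B + 1.38·ex + 1.39·ey = (-1.0320,-0.2926)

-1.03 -0.29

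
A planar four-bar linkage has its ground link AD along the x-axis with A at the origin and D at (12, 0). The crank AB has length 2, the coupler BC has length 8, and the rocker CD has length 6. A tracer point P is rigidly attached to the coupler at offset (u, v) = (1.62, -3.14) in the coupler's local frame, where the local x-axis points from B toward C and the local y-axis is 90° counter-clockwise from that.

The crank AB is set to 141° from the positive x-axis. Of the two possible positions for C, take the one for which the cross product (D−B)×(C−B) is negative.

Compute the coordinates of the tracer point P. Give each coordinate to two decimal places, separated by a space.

A=(0,0), D=(12.00,0)
B = A + 2.00·(cos141°, sin141°) = (-1.5543, 1.2586)
|BD| = 13.6126
circle(B,8.00) ∩ circle(D,6.00): a=7.8348, h=1.6176
  candidates: C₊=(6.3965,2.1449) cross=22.019; C₋=(6.0973,-1.0764) cross=-22.019
  mode - wants cross < 0 → take C=(6.0973,-1.0764) (cross=-22.019)
ex = (C−B)/|BC| = (0.9565,-0.2919); ey = (0.2919,0.9565)
P = B + 1.62·ex + -3.14·ey = (-0.9213,-2.2175)

-0.92 -2.22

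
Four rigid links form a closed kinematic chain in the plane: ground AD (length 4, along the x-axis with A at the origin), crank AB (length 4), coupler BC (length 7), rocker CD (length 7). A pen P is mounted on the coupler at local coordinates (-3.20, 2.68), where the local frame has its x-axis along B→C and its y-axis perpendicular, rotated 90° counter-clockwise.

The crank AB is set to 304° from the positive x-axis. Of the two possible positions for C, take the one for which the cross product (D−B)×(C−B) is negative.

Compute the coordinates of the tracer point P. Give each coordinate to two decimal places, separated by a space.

-0.31 -0.01

A=(0,0), D=(4.00,0)
B = A + 4.00·(cos304°, sin304°) = (2.2368, -3.3162)
|BD| = 3.7558
circle(B,7.00) ∩ circle(D,7.00): a=1.8779, h=6.7434
  candidates: C₊=(-2.8357,1.5078) cross=25.327; C₋=(9.0725,-4.8239) cross=-25.327
  mode - wants cross < 0 → take C=(9.0725,-4.8239) (cross=-25.327)
ex = (C−B)/|BC| = (0.9765,-0.2154); ey = (0.2154,0.9765)
P = B + -3.20·ex + 2.68·ey = (-0.3109,-0.0098)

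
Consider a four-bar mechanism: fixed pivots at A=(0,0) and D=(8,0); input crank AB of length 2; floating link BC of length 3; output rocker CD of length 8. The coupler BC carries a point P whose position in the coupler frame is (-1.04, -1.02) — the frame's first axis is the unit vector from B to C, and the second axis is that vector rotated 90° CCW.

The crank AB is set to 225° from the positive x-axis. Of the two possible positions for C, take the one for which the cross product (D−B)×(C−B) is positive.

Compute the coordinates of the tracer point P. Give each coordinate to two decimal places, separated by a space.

-1.05 -2.83

A=(0,0), D=(8.00,0)
B = A + 2.00·(cos225°, sin225°) = (-1.4142, -1.4142)
|BD| = 9.5198
circle(B,3.00) ∩ circle(D,8.00): a=1.8712, h=2.3449
  candidates: C₊=(0.0879,1.1826) cross=22.323; C₋=(0.7846,-3.4551) cross=-22.323
  mode + wants cross > 0 → take C=(0.0879,1.1826) (cross=22.323)
ex = (C−B)/|BC| = (0.5007,0.8656); ey = (-0.8656,0.5007)
P = B + -1.04·ex + -1.02·ey = (-1.0520,-2.8252)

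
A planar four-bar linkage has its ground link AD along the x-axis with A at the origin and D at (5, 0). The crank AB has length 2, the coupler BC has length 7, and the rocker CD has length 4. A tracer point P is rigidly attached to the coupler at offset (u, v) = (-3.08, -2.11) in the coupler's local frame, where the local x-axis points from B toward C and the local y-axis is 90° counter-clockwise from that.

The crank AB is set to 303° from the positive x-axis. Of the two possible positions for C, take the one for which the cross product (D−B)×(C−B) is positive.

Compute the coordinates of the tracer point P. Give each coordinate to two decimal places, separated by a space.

0.99 -5.41

A=(0,0), D=(5.00,0)
B = A + 2.00·(cos303°, sin303°) = (1.0893, -1.6773)
|BD| = 4.2553
circle(B,7.00) ∩ circle(D,4.00): a=6.0052, h=3.5969
  candidates: C₊=(5.1904,3.9955) cross=15.306; C₋=(8.0261,-2.6159) cross=-15.306
  mode + wants cross > 0 → take C=(5.1904,3.9955) (cross=15.306)
ex = (C−B)/|BC| = (0.5859,0.8104); ey = (-0.8104,0.5859)
P = B + -3.08·ex + -2.11·ey = (0.9947,-5.4096)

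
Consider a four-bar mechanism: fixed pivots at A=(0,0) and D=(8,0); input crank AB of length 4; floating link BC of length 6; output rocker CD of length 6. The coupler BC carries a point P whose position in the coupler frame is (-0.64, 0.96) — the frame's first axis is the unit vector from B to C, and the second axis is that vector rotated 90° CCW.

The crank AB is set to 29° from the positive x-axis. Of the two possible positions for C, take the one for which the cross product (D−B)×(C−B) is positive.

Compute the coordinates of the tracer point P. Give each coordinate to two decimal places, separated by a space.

2.38 2.21

A=(0,0), D=(8.00,0)
B = A + 4.00·(cos29°, sin29°) = (3.4985, 1.9392)
|BD| = 4.9015
circle(B,6.00) ∩ circle(D,6.00): a=2.4507, h=5.4767
  candidates: C₊=(7.9161,5.9994) cross=26.844; C₋=(3.5824,-4.0602) cross=-26.844
  mode + wants cross > 0 → take C=(7.9161,5.9994) (cross=26.844)
ex = (C−B)/|BC| = (0.7363,0.6767); ey = (-0.6767,0.7363)
P = B + -0.64·ex + 0.96·ey = (2.3776,2.2130)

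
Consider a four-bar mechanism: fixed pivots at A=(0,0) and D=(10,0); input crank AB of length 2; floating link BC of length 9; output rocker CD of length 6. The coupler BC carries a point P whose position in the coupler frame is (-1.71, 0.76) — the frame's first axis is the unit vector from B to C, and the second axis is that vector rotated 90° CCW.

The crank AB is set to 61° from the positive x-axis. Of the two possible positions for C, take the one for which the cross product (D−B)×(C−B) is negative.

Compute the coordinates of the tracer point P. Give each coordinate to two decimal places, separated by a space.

0.44 3.54

A=(0,0), D=(10.00,0)
B = A + 2.00·(cos61°, sin61°) = (0.9696, 1.7492)
|BD| = 9.1982
circle(B,9.00) ∩ circle(D,6.00): a=7.0452, h=5.6004
  candidates: C₊=(8.9513,5.9076) cross=51.514; C₋=(6.8213,-5.0888) cross=-51.514
  mode - wants cross < 0 → take C=(6.8213,-5.0888) (cross=-51.514)
ex = (C−B)/|BC| = (0.6502,-0.7598); ey = (0.7598,0.6502)
P = B + -1.71·ex + 0.76·ey = (0.4352,3.5426)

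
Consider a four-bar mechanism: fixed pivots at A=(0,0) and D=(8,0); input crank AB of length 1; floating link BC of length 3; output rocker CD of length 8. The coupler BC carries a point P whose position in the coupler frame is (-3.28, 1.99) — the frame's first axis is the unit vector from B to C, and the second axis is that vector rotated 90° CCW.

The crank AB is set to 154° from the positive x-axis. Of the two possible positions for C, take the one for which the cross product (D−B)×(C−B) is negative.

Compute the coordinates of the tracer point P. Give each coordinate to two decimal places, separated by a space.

-0.44 4.25

A=(0,0), D=(8.00,0)
B = A + 1.00·(cos154°, sin154°) = (-0.8988, 0.4384)
|BD| = 8.9096
circle(B,3.00) ∩ circle(D,8.00): a=1.3682, h=2.6698
  candidates: C₊=(0.5991,3.0376) cross=23.787; C₋=(0.3364,-2.2955) cross=-23.787
  mode - wants cross < 0 → take C=(0.3364,-2.2955) (cross=-23.787)
ex = (C−B)/|BC| = (0.4117,-0.9113); ey = (0.9113,0.4117)
P = B + -3.28·ex + 1.99·ey = (-0.4358,4.2468)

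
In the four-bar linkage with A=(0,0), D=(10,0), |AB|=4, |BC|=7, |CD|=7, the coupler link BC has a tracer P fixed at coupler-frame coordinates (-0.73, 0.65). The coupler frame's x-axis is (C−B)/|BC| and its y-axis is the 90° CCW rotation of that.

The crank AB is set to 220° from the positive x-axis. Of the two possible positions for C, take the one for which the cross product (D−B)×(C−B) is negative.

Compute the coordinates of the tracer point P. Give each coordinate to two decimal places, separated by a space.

A=(0,0), D=(10.00,0)
B = A + 4.00·(cos220°, sin220°) = (-3.0642, -2.5712)
|BD| = 13.3148
circle(B,7.00) ∩ circle(D,7.00): a=6.6574, h=2.1631
  candidates: C₊=(3.0502,0.8368) cross=28.802; C₋=(3.8856,-3.4080) cross=-28.802
  mode - wants cross < 0 → take C=(3.8856,-3.4080) (cross=-28.802)
ex = (C−B)/|BC| = (0.9928,-0.1195); ey = (0.1195,0.9928)
P = B + -0.73·ex + 0.65·ey = (-3.7112,-1.8385)

-3.71 -1.84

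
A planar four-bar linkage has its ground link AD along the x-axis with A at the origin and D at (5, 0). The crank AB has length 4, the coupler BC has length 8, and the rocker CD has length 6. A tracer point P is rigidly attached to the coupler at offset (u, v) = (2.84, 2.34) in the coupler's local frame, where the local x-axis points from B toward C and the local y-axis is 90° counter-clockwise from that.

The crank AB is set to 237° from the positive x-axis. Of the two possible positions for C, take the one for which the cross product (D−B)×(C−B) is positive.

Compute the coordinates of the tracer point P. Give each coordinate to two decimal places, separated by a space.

-3.36 0.13

A=(0,0), D=(5.00,0)
B = A + 4.00·(cos237°, sin237°) = (-2.1786, -3.3547)
|BD| = 7.9237
circle(B,8.00) ∩ circle(D,6.00): a=5.7287, h=5.5841
  candidates: C₊=(0.6473,4.1296) cross=44.247; C₋=(5.3755,-5.9882) cross=-44.247
  mode + wants cross > 0 → take C=(0.6473,4.1296) (cross=44.247)
ex = (C−B)/|BC| = (0.3532,0.9355); ey = (-0.9355,0.3532)
P = B + 2.84·ex + 2.34·ey = (-3.3645,0.1288)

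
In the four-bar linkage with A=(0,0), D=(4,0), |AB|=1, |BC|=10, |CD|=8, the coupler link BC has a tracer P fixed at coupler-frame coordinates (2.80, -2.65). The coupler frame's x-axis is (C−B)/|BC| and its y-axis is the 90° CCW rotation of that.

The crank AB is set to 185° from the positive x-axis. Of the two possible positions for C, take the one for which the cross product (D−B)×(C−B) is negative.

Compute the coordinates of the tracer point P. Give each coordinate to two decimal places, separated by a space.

-1.32 -3.93

A=(0,0), D=(4.00,0)
B = A + 1.00·(cos185°, sin185°) = (-0.9962, -0.0872)
|BD| = 4.9970
circle(B,10.00) ∩ circle(D,8.00): a=6.1007, h=7.9235
  candidates: C₊=(4.9653,7.9415) cross=39.593; C₋=(5.2417,-7.9030) cross=-39.593
  mode - wants cross < 0 → take C=(5.2417,-7.9030) (cross=-39.593)
ex = (C−B)/|BC| = (0.6238,-0.7816); ey = (0.7816,0.6238)
P = B + 2.80·ex + -2.65·ey = (-1.3208,-3.9287)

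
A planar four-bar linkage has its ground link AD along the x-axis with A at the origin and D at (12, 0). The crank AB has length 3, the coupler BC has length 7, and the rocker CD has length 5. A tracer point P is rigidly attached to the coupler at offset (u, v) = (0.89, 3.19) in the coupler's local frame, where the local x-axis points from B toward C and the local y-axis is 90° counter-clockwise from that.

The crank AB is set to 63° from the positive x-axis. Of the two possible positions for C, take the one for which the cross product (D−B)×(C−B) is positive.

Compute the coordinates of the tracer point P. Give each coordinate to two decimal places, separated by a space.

A=(0,0), D=(12.00,0)
B = A + 3.00·(cos63°, sin63°) = (1.3620, 2.6730)
|BD| = 10.9687
circle(B,7.00) ∩ circle(D,5.00): a=6.5784, h=2.3927
  candidates: C₊=(8.3251,3.3905) cross=26.245; C₋=(7.1589,-1.2506) cross=-26.245
  mode + wants cross > 0 → take C=(8.3251,3.3905) (cross=26.245)
ex = (C−B)/|BC| = (0.9947,0.1025); ey = (-0.1025,0.9947)
P = B + 0.89·ex + 3.19·ey = (1.9203,5.9374)

1.92 5.94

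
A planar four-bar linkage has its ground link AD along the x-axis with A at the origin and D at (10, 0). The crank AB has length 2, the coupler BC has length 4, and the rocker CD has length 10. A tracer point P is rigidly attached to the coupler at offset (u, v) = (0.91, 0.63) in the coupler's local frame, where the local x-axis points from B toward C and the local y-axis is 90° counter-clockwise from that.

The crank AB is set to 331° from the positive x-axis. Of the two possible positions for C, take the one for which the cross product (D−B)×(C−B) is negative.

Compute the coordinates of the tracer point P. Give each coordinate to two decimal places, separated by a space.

A=(0,0), D=(10.00,0)
B = A + 2.00·(cos331°, sin331°) = (1.7492, -0.9696)
|BD| = 8.3075
circle(B,4.00) ∩ circle(D,10.00): a=-0.9019, h=3.8970
  candidates: C₊=(0.3987,2.7955) cross=32.374; C₋=(1.3084,-4.9452) cross=-32.374
  mode - wants cross < 0 → take C=(1.3084,-4.9452) (cross=-32.374)
ex = (C−B)/|BC| = (-0.1102,-0.9939); ey = (0.9939,-0.1102)
P = B + 0.91·ex + 0.63·ey = (2.2751,-1.9435)

2.28 -1.94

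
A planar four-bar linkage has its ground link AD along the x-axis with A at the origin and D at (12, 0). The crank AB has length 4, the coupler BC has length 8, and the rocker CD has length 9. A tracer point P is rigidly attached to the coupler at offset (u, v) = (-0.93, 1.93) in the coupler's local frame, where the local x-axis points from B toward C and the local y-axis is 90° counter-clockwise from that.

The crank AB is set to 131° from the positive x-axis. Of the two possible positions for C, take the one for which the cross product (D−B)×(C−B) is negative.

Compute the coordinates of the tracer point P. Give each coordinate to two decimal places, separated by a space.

-2.02 5.07

A=(0,0), D=(12.00,0)
B = A + 4.00·(cos131°, sin131°) = (-2.6242, 3.0188)
|BD| = 14.9326
circle(B,8.00) ∩ circle(D,9.00): a=6.8971, h=4.0535
  candidates: C₊=(4.9499,5.5943) cross=60.529; C₋=(3.3109,-2.3453) cross=-60.529
  mode - wants cross < 0 → take C=(3.3109,-2.3453) (cross=-60.529)
ex = (C−B)/|BC| = (0.7419,-0.6705); ey = (0.6705,0.7419)
P = B + -0.93·ex + 1.93·ey = (-2.0201,5.0743)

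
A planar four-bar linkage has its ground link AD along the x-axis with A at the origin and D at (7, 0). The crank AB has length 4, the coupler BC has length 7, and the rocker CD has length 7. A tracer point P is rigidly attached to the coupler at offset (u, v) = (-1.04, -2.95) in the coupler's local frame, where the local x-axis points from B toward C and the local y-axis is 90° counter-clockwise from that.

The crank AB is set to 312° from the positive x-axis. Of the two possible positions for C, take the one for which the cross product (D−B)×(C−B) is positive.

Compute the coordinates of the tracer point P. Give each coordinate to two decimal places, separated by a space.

A=(0,0), D=(7.00,0)
B = A + 4.00·(cos312°, sin312°) = (2.6765, -2.9726)
|BD| = 5.2468
circle(B,7.00) ∩ circle(D,7.00): a=2.6234, h=6.4898
  candidates: C₊=(1.1614,3.8615) cross=34.051; C₋=(8.5151,-6.8341) cross=-34.051
  mode + wants cross > 0 → take C=(1.1614,3.8615) (cross=34.051)
ex = (C−B)/|BC| = (-0.2164,0.9763); ey = (-0.9763,-0.2164)
P = B + -1.04·ex + -2.95·ey = (5.7817,-3.3494)

5.78 -3.35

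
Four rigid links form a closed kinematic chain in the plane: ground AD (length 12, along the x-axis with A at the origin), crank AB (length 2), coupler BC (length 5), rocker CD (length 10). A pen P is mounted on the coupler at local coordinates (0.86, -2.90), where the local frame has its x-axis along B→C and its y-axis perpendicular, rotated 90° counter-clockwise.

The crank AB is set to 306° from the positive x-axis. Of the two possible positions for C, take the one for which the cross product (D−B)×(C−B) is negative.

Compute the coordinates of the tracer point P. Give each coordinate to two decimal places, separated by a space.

A=(0,0), D=(12.00,0)
B = A + 2.00·(cos306°, sin306°) = (1.1756, -1.6180)
|BD| = 10.9447
circle(B,5.00) ∩ circle(D,10.00): a=2.0460, h=4.5622
  candidates: C₊=(2.5247,3.1965) cross=49.932; C₋=(3.8736,-5.8276) cross=-49.932
  mode - wants cross < 0 → take C=(3.8736,-5.8276) (cross=-49.932)
ex = (C−B)/|BC| = (0.5396,-0.8419); ey = (0.8419,0.5396)
P = B + 0.86·ex + -2.90·ey = (-0.8019,-3.9069)

-0.80 -3.91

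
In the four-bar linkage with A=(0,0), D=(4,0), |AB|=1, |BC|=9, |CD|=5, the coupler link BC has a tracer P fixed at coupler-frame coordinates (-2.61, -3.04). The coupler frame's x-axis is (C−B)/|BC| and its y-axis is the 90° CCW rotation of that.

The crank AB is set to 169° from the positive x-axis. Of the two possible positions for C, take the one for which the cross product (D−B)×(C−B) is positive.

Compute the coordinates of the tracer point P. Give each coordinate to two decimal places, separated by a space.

A=(0,0), D=(4.00,0)
B = A + 1.00·(cos169°, sin169°) = (-0.9816, 0.1908)
|BD| = 4.9853
circle(B,9.00) ∩ circle(D,5.00): a=8.1092, h=3.9040
  candidates: C₊=(7.2710,3.7816) cross=19.463; C₋=(6.9722,-4.0207) cross=-19.463
  mode + wants cross > 0 → take C=(7.2710,3.7816) (cross=19.463)
ex = (C−B)/|BC| = (0.9170,0.3990); ey = (-0.3990,0.9170)
P = B + -2.61·ex + -3.04·ey = (-2.1620,-3.6381)

-2.16 -3.64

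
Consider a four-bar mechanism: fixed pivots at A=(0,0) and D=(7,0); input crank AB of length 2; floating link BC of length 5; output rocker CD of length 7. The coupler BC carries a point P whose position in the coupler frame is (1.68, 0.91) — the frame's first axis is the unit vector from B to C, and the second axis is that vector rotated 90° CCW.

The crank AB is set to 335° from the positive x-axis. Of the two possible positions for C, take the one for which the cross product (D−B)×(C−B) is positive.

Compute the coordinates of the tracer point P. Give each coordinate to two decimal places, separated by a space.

0.75 0.74

A=(0,0), D=(7.00,0)
B = A + 2.00·(cos335°, sin335°) = (1.8126, -0.8452)
|BD| = 5.2558
circle(B,5.00) ∩ circle(D,7.00): a=0.3447, h=4.9881
  candidates: C₊=(1.3506,4.1334) cross=26.216; C₋=(2.9550,-5.7130) cross=-26.216
  mode + wants cross > 0 → take C=(1.3506,4.1334) (cross=26.216)
ex = (C−B)/|BC| = (-0.0924,0.9957); ey = (-0.9957,-0.0924)
P = B + 1.68·ex + 0.91·ey = (0.7513,0.7435)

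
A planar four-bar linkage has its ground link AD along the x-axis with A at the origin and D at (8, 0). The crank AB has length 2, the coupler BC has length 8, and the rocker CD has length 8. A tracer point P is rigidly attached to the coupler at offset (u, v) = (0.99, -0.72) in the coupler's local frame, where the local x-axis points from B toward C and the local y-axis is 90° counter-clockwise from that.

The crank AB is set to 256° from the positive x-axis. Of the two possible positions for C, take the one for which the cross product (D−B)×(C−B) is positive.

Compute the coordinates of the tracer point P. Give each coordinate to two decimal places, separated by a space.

0.53 -1.26

A=(0,0), D=(8.00,0)
B = A + 2.00·(cos256°, sin256°) = (-0.4838, -1.9406)
|BD| = 8.7030
circle(B,8.00) ∩ circle(D,8.00): a=4.3515, h=6.7130
  candidates: C₊=(2.2612,5.5737) cross=58.423; C₋=(5.2550,-7.5143) cross=-58.423
  mode + wants cross > 0 → take C=(2.2612,5.5737) (cross=58.423)
ex = (C−B)/|BC| = (0.3431,0.9393); ey = (-0.9393,0.3431)
P = B + 0.99·ex + -0.72·ey = (0.5321,-1.2578)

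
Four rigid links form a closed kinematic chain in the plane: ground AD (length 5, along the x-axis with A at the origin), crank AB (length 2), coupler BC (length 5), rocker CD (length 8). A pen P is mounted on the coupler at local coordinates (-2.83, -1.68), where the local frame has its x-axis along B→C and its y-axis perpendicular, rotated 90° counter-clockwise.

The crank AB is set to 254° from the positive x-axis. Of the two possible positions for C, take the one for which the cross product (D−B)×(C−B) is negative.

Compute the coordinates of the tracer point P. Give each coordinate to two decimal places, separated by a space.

A=(0,0), D=(5.00,0)
B = A + 2.00·(cos254°, sin254°) = (-0.5513, -1.9225)
|BD| = 5.8748
circle(B,5.00) ∩ circle(D,8.00): a=-0.3819, h=4.9854
  candidates: C₊=(-2.5436,2.6634) cross=29.288; C₋=(0.7193,-6.7584) cross=-29.288
  mode - wants cross < 0 → take C=(0.7193,-6.7584) (cross=-29.288)
ex = (C−B)/|BC| = (0.2541,-0.9672); ey = (0.9672,0.2541)
P = B + -2.83·ex + -1.68·ey = (-2.8953,0.3877)

-2.90 0.39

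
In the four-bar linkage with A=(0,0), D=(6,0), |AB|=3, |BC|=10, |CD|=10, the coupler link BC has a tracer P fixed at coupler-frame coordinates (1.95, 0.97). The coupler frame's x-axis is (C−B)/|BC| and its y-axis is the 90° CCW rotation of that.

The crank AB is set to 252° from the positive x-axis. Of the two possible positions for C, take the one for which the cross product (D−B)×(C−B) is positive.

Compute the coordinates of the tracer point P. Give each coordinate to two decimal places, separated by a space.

-1.91 -0.91

A=(0,0), D=(6.00,0)
B = A + 3.00·(cos252°, sin252°) = (-0.9271, -2.8532)
|BD| = 7.4916
circle(B,10.00) ∩ circle(D,10.00): a=3.7458, h=9.2719
  candidates: C₊=(-0.9947,7.1466) cross=69.462; C₋=(6.0677,-9.9998) cross=-69.462
  mode + wants cross > 0 → take C=(-0.9947,7.1466) (cross=69.462)
ex = (C−B)/|BC| = (-0.0068,1.0000); ey = (-1.0000,-0.0068)
P = B + 1.95·ex + 0.97·ey = (-1.9102,-0.9098)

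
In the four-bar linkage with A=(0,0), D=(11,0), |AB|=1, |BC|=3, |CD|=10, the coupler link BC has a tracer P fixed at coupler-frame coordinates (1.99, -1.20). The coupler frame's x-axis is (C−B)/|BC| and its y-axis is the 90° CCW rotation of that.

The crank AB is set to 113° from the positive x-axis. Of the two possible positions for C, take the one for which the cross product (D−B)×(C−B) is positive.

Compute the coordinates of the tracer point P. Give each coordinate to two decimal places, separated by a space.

A=(0,0), D=(11.00,0)
B = A + 1.00·(cos113°, sin113°) = (-0.3907, 0.9205)
|BD| = 11.4279
circle(B,3.00) ∩ circle(D,10.00): a=1.7324, h=2.4492
  candidates: C₊=(1.5334,3.2222) cross=27.989; C₋=(1.1388,-1.6603) cross=-27.989
  mode + wants cross > 0 → take C=(1.5334,3.2222) (cross=27.989)
ex = (C−B)/|BC| = (0.6414,0.7672); ey = (-0.7672,0.6414)
P = B + 1.99·ex + -1.20·ey = (1.8063,1.6777)

1.81 1.68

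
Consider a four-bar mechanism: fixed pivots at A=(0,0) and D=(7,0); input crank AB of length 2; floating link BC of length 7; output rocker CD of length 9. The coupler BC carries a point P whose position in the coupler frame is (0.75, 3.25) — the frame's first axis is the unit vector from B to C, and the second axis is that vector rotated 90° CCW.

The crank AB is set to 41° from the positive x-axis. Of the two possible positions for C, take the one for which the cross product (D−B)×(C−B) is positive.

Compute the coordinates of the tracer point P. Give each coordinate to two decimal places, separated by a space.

A=(0,0), D=(7.00,0)
B = A + 2.00·(cos41°, sin41°) = (1.5094, 1.3121)
|BD| = 5.6452
circle(B,7.00) ∩ circle(D,9.00): a=-0.0117, h=7.0000
  candidates: C₊=(3.1251,8.1231) cross=39.516; C₋=(-0.1290,-5.4934) cross=-39.516
  mode + wants cross > 0 → take C=(3.1251,8.1231) (cross=39.516)
ex = (C−B)/|BC| = (0.2308,0.9730); ey = (-0.9730,0.2308)
P = B + 0.75·ex + 3.25·ey = (-1.4797,2.7920)

-1.48 2.79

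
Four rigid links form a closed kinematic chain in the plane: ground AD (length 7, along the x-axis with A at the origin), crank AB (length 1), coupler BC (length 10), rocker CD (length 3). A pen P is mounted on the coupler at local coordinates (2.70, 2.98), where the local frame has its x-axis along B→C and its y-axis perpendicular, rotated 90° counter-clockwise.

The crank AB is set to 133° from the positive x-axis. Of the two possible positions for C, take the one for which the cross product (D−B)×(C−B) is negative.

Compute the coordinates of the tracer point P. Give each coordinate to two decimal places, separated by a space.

A=(0,0), D=(7.00,0)
B = A + 1.00·(cos133°, sin133°) = (-0.6820, 0.7314)
|BD| = 7.7167
circle(B,10.00) ∩ circle(D,3.00): a=9.7546, h=2.2016
  candidates: C₊=(9.2374,1.9985) cross=16.989; C₋=(8.8201,-2.3848) cross=-16.989
  mode - wants cross < 0 → take C=(8.8201,-2.3848) (cross=-16.989)
ex = (C−B)/|BC| = (0.9502,-0.3116); ey = (0.3116,0.9502)
P = B + 2.70·ex + 2.98·ey = (2.8122,2.7216)

2.81 2.72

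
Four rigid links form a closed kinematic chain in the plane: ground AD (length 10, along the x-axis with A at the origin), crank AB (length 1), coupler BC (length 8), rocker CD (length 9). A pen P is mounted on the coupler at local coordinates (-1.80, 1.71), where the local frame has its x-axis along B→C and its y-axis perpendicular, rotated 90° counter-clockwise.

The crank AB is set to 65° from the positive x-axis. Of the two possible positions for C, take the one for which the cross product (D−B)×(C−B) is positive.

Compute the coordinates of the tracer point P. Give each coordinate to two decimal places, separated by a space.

-2.01 0.40

A=(0,0), D=(10.00,0)
B = A + 1.00·(cos65°, sin65°) = (0.4226, 0.9063)
|BD| = 9.6202
circle(B,8.00) ∩ circle(D,9.00): a=3.9265, h=6.9701
  candidates: C₊=(4.9883,7.4755) cross=67.054; C₋=(3.6750,-6.4027) cross=-67.054
  mode + wants cross > 0 → take C=(4.9883,7.4755) (cross=67.054)
ex = (C−B)/|BC| = (0.5707,0.8211); ey = (-0.8211,0.5707)
P = B + -1.80·ex + 1.71·ey = (-2.0088,0.4042)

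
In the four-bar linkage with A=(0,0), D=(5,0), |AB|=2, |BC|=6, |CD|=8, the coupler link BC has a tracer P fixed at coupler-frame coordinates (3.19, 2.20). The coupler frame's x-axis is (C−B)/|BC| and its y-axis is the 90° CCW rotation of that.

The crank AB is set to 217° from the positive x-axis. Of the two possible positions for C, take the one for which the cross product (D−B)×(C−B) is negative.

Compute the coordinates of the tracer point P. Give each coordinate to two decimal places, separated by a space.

A=(0,0), D=(5.00,0)
B = A + 2.00·(cos217°, sin217°) = (-1.5973, -1.2036)
|BD| = 6.7062
circle(B,6.00) ∩ circle(D,8.00): a=1.2655, h=5.8650
  candidates: C₊=(-1.4050,4.7933) cross=39.332; C₋=(0.7003,-6.7463) cross=-39.332
  mode - wants cross < 0 → take C=(0.7003,-6.7463) (cross=-39.332)
ex = (C−B)/|BC| = (0.3829,-0.9238); ey = (0.9238,0.3829)
P = B + 3.19·ex + 2.20·ey = (1.6566,-3.3080)

1.66 -3.31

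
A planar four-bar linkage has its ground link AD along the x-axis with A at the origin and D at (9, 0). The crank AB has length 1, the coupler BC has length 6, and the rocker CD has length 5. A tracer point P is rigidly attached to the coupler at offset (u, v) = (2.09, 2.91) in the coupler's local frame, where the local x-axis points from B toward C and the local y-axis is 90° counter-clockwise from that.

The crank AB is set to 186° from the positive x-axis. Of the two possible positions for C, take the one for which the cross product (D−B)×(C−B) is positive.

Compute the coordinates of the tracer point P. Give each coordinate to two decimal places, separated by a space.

A=(0,0), D=(9.00,0)
B = A + 1.00·(cos186°, sin186°) = (-0.9945, -0.1045)
|BD| = 9.9951
circle(B,6.00) ∩ circle(D,5.00): a=5.5478, h=2.2851
  candidates: C₊=(4.5291,2.2385) cross=22.840; C₋=(4.5769,-2.3315) cross=-22.840
  mode + wants cross > 0 → take C=(4.5291,2.2385) (cross=22.840)
ex = (C−B)/|BC| = (0.9206,0.3905); ey = (-0.3905,0.9206)
P = B + 2.09·ex + 2.91·ey = (-0.2068,3.3906)

-0.21 3.39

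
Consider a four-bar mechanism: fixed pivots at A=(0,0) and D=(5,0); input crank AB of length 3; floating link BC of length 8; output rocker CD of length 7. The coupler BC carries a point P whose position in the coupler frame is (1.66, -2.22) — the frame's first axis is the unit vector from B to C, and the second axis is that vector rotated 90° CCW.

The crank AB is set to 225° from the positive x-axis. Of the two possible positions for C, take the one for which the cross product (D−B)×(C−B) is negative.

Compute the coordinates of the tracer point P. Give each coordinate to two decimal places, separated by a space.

A=(0,0), D=(5.00,0)
B = A + 3.00·(cos225°, sin225°) = (-2.1213, -2.1213)
|BD| = 7.4306
circle(B,8.00) ∩ circle(D,7.00): a=4.7246, h=6.4558
  candidates: C₊=(0.5636,5.4147) cross=47.971; C₋=(4.2497,-6.9597) cross=-47.971
  mode - wants cross < 0 → take C=(4.2497,-6.9597) (cross=-47.971)
ex = (C−B)/|BC| = (0.7964,-0.6048); ey = (0.6048,0.7964)
P = B + 1.66·ex + -2.22·ey = (-2.1420,-4.8932)

-2.14 -4.89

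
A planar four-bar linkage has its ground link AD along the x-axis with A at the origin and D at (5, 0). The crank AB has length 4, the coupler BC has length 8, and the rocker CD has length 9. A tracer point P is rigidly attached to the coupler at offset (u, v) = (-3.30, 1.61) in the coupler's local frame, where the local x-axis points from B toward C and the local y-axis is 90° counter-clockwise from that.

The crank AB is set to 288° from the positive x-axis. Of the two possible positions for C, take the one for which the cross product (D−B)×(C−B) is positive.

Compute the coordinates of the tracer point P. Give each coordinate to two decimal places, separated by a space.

A=(0,0), D=(5.00,0)
B = A + 4.00·(cos288°, sin288°) = (1.2361, -3.8042)
|BD| = 5.3516
circle(B,8.00) ∩ circle(D,9.00): a=1.0875, h=7.9257
  candidates: C₊=(-3.6332,2.5432) cross=42.415; C₋=(7.6350,-8.6056) cross=-42.415
  mode + wants cross > 0 → take C=(-3.6332,2.5432) (cross=42.415)
ex = (C−B)/|BC| = (-0.6087,0.7934); ey = (-0.7934,-0.6087)
P = B + -3.30·ex + 1.61·ey = (1.9672,-7.4025)

1.97 -7.40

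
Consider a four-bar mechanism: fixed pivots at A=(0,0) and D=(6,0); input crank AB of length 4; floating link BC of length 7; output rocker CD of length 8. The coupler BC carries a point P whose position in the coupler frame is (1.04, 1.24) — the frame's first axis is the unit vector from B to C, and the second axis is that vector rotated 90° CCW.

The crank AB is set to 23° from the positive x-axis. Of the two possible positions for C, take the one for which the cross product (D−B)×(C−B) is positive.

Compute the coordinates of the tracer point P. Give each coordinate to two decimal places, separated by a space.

2.96 3.01

A=(0,0), D=(6.00,0)
B = A + 4.00·(cos23°, sin23°) = (3.6820, 1.5629)
|BD| = 2.7957
circle(B,7.00) ∩ circle(D,8.00): a=-1.2849, h=6.8811
  candidates: C₊=(6.4636,7.9866) cross=19.237; C₋=(-1.2302,-3.4241) cross=-19.237
  mode + wants cross > 0 → take C=(6.4636,7.9866) (cross=19.237)
ex = (C−B)/|BC| = (0.3974,0.9177); ey = (-0.9177,0.3974)
P = B + 1.04·ex + 1.24·ey = (2.9574,3.0100)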